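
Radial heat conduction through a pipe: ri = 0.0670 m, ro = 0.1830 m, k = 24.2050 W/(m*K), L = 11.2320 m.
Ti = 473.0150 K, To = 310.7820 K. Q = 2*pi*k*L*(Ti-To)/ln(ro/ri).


dT = 162.2330 K
ln(ro/ri) = 1.0048
Q = 2*pi*24.2050*11.2320*162.2330 / 1.0048 = 275806.4497 W

275806.4497 W


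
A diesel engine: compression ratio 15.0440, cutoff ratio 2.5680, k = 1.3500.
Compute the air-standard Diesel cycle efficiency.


r^(k-1) = 2.5827
rc^k = 3.5723
eta = 0.5295 = 52.9487%

52.9487%


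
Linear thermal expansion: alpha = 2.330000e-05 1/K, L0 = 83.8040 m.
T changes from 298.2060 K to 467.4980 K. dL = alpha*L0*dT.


dT = 169.2920 K
dL = 2.330000e-05 * 83.8040 * 169.2920 = 0.330565 m
L_final = 84.134565 m

dL = 0.330565 m


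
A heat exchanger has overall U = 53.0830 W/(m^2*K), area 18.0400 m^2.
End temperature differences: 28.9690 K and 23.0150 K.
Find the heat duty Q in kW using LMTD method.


LMTD = 25.8779 K
Q = 53.0830 * 18.0400 * 25.8779 = 24781.1660 W = 24.7812 kW

24.7812 kW


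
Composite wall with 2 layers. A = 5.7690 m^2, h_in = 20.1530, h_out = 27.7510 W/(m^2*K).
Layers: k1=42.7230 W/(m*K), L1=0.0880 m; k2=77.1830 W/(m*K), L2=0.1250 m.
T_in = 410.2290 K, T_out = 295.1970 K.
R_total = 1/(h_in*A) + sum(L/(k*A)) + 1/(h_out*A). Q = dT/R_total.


R_conv_in = 1/(20.1530*5.7690) = 0.0086
R_1 = 0.0880/(42.7230*5.7690) = 0.0004
R_2 = 0.1250/(77.1830*5.7690) = 0.0003
R_conv_out = 1/(27.7510*5.7690) = 0.0062
R_total = 0.0155 K/W
Q = 115.0320 / 0.0155 = 7428.4849 W

R_total = 0.0155 K/W, Q = 7428.4849 W


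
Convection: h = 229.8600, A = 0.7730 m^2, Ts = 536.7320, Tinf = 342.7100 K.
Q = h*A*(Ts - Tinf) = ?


dT = 194.0220 K
Q = 229.8600 * 0.7730 * 194.0220 = 34474.1743 W

34474.1743 W


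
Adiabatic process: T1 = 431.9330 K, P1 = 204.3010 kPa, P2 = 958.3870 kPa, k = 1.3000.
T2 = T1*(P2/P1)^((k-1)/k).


(k-1)/k = 0.2308
(P2/P1)^exp = 1.4286
T2 = 431.9330 * 1.4286 = 617.0565 K

617.0565 K


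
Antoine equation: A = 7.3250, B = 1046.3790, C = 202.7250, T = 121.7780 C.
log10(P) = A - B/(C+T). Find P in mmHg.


C+T = 324.5030
B/(C+T) = 3.2246
log10(P) = 7.3250 - 3.2246 = 4.1004
P = 10^4.1004 = 12602.0504 mmHg

12602.0504 mmHg


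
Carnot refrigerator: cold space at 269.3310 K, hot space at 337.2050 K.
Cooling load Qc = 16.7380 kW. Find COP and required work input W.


COP = 269.3310 / 67.8740 = 3.9681
W = 16.7380 / 3.9681 = 4.2181 kW

COP = 3.9681, W = 4.2181 kW


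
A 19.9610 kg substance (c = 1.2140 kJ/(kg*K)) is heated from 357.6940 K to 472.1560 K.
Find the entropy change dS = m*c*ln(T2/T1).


T2/T1 = 1.3200
ln(T2/T1) = 0.2776
dS = 19.9610 * 1.2140 * 0.2776 = 6.7277 kJ/K

6.7277 kJ/K


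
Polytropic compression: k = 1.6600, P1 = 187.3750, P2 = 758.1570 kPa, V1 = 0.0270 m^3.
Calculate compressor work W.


(k-1)/k = 0.3976
(P2/P1)^exp = 1.7432
W = 2.5152 * 187.3750 * 0.0270 * (1.7432 - 1) = 9.4573 kJ

9.4573 kJ


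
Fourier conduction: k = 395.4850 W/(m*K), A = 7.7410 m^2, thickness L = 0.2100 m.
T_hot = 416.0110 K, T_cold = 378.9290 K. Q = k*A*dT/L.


dT = 37.0820 K
Q = 395.4850 * 7.7410 * 37.0820 / 0.2100 = 540593.6481 W

540593.6481 W


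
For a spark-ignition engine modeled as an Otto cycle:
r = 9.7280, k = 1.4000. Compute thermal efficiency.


r^(k-1) = 2.4843
eta = 1 - 1/2.4843 = 0.5975 = 59.7477%

59.7477%


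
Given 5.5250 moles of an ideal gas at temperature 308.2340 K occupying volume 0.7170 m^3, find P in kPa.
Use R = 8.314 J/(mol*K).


P = nRT/V = 5.5250 * 8.314 * 308.2340 / 0.7170
= 14158.6826 / 0.7170 = 19747.1165 Pa = 19.7471 kPa

19.7471 kPa


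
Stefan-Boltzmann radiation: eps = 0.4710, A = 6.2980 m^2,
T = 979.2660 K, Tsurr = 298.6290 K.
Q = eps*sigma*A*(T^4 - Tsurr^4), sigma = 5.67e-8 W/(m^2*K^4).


T^4 = 9.1961e+11
Tsurr^4 = 7.9529e+09
Q = 0.4710 * 5.67e-8 * 6.2980 * 9.1165e+11 = 153333.5288 W

153333.5288 W


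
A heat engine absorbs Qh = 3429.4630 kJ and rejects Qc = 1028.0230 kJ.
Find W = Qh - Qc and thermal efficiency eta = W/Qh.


W = 3429.4630 - 1028.0230 = 2401.4400 kJ
eta = 2401.4400 / 3429.4630 = 0.7002 = 70.0238%

W = 2401.4400 kJ, eta = 70.0238%


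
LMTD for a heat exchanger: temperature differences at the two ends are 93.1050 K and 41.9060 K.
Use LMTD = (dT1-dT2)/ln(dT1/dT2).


dT1/dT2 = 2.2218
ln(dT1/dT2) = 0.7983
LMTD = 51.1990 / 0.7983 = 64.1351 K

64.1351 K


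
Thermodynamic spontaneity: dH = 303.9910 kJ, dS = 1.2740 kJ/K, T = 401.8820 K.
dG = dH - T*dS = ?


T*dS = 401.8820 * 1.2740 = 511.9977 kJ
dG = 303.9910 - 511.9977 = -208.0067 kJ (spontaneous)

dG = -208.0067 kJ, spontaneous


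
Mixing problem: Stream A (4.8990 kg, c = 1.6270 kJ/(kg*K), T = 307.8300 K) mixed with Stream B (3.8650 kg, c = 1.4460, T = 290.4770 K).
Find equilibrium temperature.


num = 4077.0272
den = 13.5595
Tf = 300.6776 K

300.6776 K


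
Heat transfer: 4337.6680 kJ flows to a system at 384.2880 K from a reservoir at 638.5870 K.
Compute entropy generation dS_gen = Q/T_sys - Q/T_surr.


dS_sys = 4337.6680/384.2880 = 11.2875 kJ/K
dS_surr = -4337.6680/638.5870 = -6.7926 kJ/K
dS_gen = 11.2875 - 6.7926 = 4.4949 kJ/K (irreversible)

dS_gen = 4.4949 kJ/K, irreversible


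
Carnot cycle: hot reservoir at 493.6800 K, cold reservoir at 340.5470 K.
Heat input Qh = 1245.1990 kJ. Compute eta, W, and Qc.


eta = 1 - 340.5470/493.6800 = 0.3102
W = 0.3102 * 1245.1990 = 386.2442 kJ
Qc = 1245.1990 - 386.2442 = 858.9548 kJ

eta = 31.0187%, W = 386.2442 kJ, Qc = 858.9548 kJ


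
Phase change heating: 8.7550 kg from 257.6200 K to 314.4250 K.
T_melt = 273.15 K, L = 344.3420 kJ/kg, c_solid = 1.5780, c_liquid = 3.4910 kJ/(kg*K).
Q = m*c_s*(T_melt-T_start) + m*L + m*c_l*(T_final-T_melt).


Q1 (sensible, solid) = 8.7550 * 1.5780 * 15.5300 = 214.5530 kJ
Q2 (latent) = 8.7550 * 344.3420 = 3014.7142 kJ
Q3 (sensible, liquid) = 8.7550 * 3.4910 * 41.2750 = 1261.5169 kJ
Q_total = 4490.7841 kJ

4490.7841 kJ


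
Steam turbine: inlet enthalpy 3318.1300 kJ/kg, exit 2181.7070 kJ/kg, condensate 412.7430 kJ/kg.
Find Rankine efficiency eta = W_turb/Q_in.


W = 1136.4230 kJ/kg
Q_in = 2905.3870 kJ/kg
eta = 0.3911 = 39.1143%

eta = 39.1143%


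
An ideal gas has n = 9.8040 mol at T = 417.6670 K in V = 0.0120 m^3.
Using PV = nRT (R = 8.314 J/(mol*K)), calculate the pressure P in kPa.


P = nRT/V = 9.8040 * 8.314 * 417.6670 / 0.0120
= 34044.2276 / 0.0120 = 2837018.9688 Pa = 2837.0190 kPa

2837.0190 kPa


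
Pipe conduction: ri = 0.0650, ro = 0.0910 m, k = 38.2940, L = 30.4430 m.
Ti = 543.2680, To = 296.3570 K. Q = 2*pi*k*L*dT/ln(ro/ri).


dT = 246.9110 K
ln(ro/ri) = 0.3365
Q = 2*pi*38.2940*30.4430*246.9110 / 0.3365 = 5375133.4655 W

5375133.4655 W


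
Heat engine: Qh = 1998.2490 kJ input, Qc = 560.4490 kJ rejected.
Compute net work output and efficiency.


W = 1998.2490 - 560.4490 = 1437.8000 kJ
eta = 1437.8000 / 1998.2490 = 0.7195 = 71.9530%

W = 1437.8000 kJ, eta = 71.9530%


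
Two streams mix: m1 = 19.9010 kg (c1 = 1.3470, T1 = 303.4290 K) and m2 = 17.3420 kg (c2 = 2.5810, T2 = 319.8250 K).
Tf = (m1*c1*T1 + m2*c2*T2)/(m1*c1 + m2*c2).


num = 22449.1858
den = 71.5663
Tf = 313.6835 K

313.6835 K


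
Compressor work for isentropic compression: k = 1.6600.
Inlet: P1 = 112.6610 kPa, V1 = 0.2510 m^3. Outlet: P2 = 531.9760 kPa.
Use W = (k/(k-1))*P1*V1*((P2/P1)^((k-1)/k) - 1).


(k-1)/k = 0.3976
(P2/P1)^exp = 1.8536
W = 2.5152 * 112.6610 * 0.2510 * (1.8536 - 1) = 60.7129 kJ

60.7129 kJ


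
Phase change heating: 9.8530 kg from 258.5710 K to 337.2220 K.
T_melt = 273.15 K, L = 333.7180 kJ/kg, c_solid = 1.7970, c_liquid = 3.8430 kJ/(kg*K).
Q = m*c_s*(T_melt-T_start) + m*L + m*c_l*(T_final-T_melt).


Q1 (sensible, solid) = 9.8530 * 1.7970 * 14.5790 = 258.1335 kJ
Q2 (latent) = 9.8530 * 333.7180 = 3288.1235 kJ
Q3 (sensible, liquid) = 9.8530 * 3.8430 * 64.0720 = 2426.0913 kJ
Q_total = 5972.3483 kJ

5972.3483 kJ


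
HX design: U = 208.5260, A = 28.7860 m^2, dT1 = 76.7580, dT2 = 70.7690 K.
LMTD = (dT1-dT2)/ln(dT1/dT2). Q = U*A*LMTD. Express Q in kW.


LMTD = 73.7230 K
Q = 208.5260 * 28.7860 * 73.7230 = 442531.6137 W = 442.5316 kW

442.5316 kW


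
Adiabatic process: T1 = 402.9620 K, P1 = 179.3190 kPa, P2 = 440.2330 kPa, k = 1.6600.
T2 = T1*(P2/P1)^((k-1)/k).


(k-1)/k = 0.3976
(P2/P1)^exp = 1.4292
T2 = 402.9620 * 1.4292 = 575.8995 K

575.8995 K


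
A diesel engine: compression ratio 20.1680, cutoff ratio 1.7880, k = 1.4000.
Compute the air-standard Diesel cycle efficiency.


r^(k-1) = 3.3256
rc^k = 2.2559
eta = 0.6577 = 65.7685%

65.7685%


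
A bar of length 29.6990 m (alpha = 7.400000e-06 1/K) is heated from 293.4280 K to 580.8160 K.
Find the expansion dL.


dT = 287.3880 K
dL = 7.400000e-06 * 29.6990 * 287.3880 = 0.063160 m
L_final = 29.762160 m

dL = 0.063160 m


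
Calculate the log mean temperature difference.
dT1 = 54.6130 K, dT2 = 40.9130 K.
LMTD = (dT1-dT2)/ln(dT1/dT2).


dT1/dT2 = 1.3349
ln(dT1/dT2) = 0.2888
LMTD = 13.7000 / 0.2888 = 47.4337 K

47.4337 K


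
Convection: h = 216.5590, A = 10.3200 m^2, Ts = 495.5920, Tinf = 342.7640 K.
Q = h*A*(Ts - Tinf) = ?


dT = 152.8280 K
Q = 216.5590 * 10.3200 * 152.8280 = 341553.5978 W

341553.5978 W


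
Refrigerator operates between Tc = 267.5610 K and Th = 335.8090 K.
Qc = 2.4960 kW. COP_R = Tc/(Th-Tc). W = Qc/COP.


COP = 267.5610 / 68.2480 = 3.9204
W = 2.4960 / 3.9204 = 0.6367 kW

COP = 3.9204, W = 0.6367 kW


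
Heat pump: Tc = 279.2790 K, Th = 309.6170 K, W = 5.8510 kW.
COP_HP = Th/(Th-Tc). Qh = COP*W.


COP = 309.6170 / 30.3380 = 10.2056
Qh = 10.2056 * 5.8510 = 59.7129 kW

COP = 10.2056, Qh = 59.7129 kW


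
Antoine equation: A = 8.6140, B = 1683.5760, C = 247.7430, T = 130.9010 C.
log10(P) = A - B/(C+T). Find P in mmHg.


C+T = 378.6440
B/(C+T) = 4.4463
log10(P) = 8.6140 - 4.4463 = 4.1677
P = 10^4.1677 = 14711.9577 mmHg

14711.9577 mmHg


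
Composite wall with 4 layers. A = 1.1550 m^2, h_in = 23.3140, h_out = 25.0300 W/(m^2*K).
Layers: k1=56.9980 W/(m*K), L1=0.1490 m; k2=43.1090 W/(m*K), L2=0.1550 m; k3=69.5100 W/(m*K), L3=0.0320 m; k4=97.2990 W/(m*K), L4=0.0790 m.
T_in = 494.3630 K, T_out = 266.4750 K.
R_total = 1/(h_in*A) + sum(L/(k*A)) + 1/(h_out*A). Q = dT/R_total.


R_conv_in = 1/(23.3140*1.1550) = 0.0371
R_1 = 0.1490/(56.9980*1.1550) = 0.0023
R_2 = 0.1550/(43.1090*1.1550) = 0.0031
R_3 = 0.0320/(69.5100*1.1550) = 0.0004
R_4 = 0.0790/(97.2990*1.1550) = 0.0007
R_conv_out = 1/(25.0300*1.1550) = 0.0346
R_total = 0.0782 K/W
Q = 227.8880 / 0.0782 = 2913.9849 W

R_total = 0.0782 K/W, Q = 2913.9849 W


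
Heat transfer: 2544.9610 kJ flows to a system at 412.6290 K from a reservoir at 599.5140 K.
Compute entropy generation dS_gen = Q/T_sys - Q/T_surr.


dS_sys = 2544.9610/412.6290 = 6.1677 kJ/K
dS_surr = -2544.9610/599.5140 = -4.2450 kJ/K
dS_gen = 6.1677 - 4.2450 = 1.9226 kJ/K (irreversible)

dS_gen = 1.9226 kJ/K, irreversible


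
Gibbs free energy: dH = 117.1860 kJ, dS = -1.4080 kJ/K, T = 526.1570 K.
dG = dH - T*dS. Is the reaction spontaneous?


T*dS = 526.1570 * -1.4080 = -740.8291 kJ
dG = 117.1860 + 740.8291 = 858.0151 kJ (non-spontaneous)

dG = 858.0151 kJ, non-spontaneous


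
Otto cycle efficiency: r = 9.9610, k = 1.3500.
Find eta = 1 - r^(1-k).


r^(k-1) = 2.2357
eta = 1 - 1/2.2357 = 0.5527 = 55.2705%

55.2705%


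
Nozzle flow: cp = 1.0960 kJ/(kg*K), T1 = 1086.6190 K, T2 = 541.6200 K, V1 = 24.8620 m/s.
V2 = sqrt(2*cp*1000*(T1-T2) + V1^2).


dT = 544.9990 K
2*cp*1000*dT = 1194637.8080
V1^2 = 618.1190
V2 = sqrt(1195255.9270) = 1093.2776 m/s

1093.2776 m/s


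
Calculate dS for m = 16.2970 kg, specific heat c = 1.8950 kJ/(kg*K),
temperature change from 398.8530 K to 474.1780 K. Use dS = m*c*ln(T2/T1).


T2/T1 = 1.1889
ln(T2/T1) = 0.1730
dS = 16.2970 * 1.8950 * 0.1730 = 5.3424 kJ/K

5.3424 kJ/K


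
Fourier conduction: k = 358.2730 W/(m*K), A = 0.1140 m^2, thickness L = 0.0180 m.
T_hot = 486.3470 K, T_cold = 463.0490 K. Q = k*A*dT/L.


dT = 23.2980 K
Q = 358.2730 * 0.1140 * 23.2980 / 0.0180 = 52864.6142 W

52864.6142 W


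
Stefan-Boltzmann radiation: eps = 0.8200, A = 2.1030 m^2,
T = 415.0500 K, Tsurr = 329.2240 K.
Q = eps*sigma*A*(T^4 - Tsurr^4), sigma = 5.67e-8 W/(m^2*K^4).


T^4 = 2.9676e+10
Tsurr^4 = 1.1748e+10
Q = 0.8200 * 5.67e-8 * 2.1030 * 1.7928e+10 = 1752.9140 W

1752.9140 W


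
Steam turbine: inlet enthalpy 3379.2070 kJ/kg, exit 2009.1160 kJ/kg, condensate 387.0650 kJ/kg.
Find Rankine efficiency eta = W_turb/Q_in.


W = 1370.0910 kJ/kg
Q_in = 2992.1420 kJ/kg
eta = 0.4579 = 45.7896%

eta = 45.7896%


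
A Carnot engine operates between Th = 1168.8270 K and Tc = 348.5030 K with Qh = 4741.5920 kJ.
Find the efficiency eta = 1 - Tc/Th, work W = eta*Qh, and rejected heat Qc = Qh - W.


eta = 1 - 348.5030/1168.8270 = 0.7018
W = 0.7018 * 4741.5920 = 3327.8164 kJ
Qc = 4741.5920 - 3327.8164 = 1413.7756 kJ

eta = 70.1835%, W = 3327.8164 kJ, Qc = 1413.7756 kJ


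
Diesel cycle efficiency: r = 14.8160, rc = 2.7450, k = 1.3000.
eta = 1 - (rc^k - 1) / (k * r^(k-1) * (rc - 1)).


r^(k-1) = 2.2450
rc^k = 3.7163
eta = 0.4667 = 46.6651%

46.6651%


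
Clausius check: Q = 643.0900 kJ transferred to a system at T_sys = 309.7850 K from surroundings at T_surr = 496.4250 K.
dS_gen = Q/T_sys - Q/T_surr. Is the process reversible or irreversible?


dS_sys = 643.0900/309.7850 = 2.0759 kJ/K
dS_surr = -643.0900/496.4250 = -1.2954 kJ/K
dS_gen = 2.0759 - 1.2954 = 0.7805 kJ/K (irreversible)

dS_gen = 0.7805 kJ/K, irreversible


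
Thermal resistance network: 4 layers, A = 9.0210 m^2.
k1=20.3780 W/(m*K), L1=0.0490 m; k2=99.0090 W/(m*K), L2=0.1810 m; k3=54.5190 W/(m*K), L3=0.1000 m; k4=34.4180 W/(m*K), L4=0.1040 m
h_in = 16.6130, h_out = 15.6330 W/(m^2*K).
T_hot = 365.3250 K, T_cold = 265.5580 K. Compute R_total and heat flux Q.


R_conv_in = 1/(16.6130*9.0210) = 0.0067
R_1 = 0.0490/(20.3780*9.0210) = 0.0003
R_2 = 0.1810/(99.0090*9.0210) = 0.0002
R_3 = 0.1000/(54.5190*9.0210) = 0.0002
R_4 = 0.1040/(34.4180*9.0210) = 0.0003
R_conv_out = 1/(15.6330*9.0210) = 0.0071
R_total = 0.0148 K/W
Q = 99.7670 / 0.0148 = 6754.2254 W

R_total = 0.0148 K/W, Q = 6754.2254 W


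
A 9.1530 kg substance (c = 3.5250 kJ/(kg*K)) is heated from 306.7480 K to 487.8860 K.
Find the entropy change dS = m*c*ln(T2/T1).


T2/T1 = 1.5905
ln(T2/T1) = 0.4641
dS = 9.1530 * 3.5250 * 0.4641 = 14.9724 kJ/K

14.9724 kJ/K


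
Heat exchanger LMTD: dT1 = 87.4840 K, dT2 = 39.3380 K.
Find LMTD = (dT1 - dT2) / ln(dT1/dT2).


dT1/dT2 = 2.2239
ln(dT1/dT2) = 0.7993
LMTD = 48.1460 / 0.7993 = 60.2378 K

60.2378 K


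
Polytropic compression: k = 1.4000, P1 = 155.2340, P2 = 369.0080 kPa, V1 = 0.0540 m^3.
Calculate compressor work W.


(k-1)/k = 0.2857
(P2/P1)^exp = 1.2807
W = 3.5000 * 155.2340 * 0.0540 * (1.2807 - 1) = 8.2351 kJ

8.2351 kJ


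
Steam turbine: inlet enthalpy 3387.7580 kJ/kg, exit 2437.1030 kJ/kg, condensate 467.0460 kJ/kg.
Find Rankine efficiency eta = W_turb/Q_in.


W = 950.6550 kJ/kg
Q_in = 2920.7120 kJ/kg
eta = 0.3255 = 32.5487%

eta = 32.5487%


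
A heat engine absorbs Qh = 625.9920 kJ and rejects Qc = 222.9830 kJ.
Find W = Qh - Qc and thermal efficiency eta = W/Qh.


W = 625.9920 - 222.9830 = 403.0090 kJ
eta = 403.0090 / 625.9920 = 0.6438 = 64.3793%

W = 403.0090 kJ, eta = 64.3793%


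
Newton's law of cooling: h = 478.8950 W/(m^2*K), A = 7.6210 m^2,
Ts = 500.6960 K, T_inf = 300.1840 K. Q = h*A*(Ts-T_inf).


dT = 200.5120 K
Q = 478.8950 * 7.6210 * 200.5120 = 731800.3843 W

731800.3843 W


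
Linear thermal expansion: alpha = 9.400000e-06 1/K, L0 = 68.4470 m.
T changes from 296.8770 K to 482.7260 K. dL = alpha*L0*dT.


dT = 185.8490 K
dL = 9.400000e-06 * 68.4470 * 185.8490 = 0.119576 m
L_final = 68.566576 m

dL = 0.119576 m


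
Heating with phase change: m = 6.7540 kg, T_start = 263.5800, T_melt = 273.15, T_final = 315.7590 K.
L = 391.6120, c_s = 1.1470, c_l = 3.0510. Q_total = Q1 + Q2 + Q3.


Q1 (sensible, solid) = 6.7540 * 1.1470 * 9.5700 = 74.1372 kJ
Q2 (latent) = 6.7540 * 391.6120 = 2644.9474 kJ
Q3 (sensible, liquid) = 6.7540 * 3.0510 * 42.6090 = 878.0204 kJ
Q_total = 3597.1051 kJ

3597.1051 kJ


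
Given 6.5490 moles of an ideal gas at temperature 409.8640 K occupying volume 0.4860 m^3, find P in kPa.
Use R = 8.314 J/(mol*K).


P = nRT/V = 6.5490 * 8.314 * 409.8640 / 0.4860
= 22316.4333 / 0.4860 = 45918.5870 Pa = 45.9186 kPa

45.9186 kPa


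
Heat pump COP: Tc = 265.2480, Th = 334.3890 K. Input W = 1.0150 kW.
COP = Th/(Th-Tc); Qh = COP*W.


COP = 334.3890 / 69.1410 = 4.8363
Qh = 4.8363 * 1.0150 = 4.9089 kW

COP = 4.8363, Qh = 4.9089 kW


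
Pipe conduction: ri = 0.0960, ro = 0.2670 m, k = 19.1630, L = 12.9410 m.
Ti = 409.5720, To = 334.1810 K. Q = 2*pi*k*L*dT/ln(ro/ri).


dT = 75.3910 K
ln(ro/ri) = 1.0229
Q = 2*pi*19.1630*12.9410*75.3910 / 1.0229 = 114841.0970 W

114841.0970 W


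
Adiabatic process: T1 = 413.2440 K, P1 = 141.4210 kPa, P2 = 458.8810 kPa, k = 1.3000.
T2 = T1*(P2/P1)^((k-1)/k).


(k-1)/k = 0.2308
(P2/P1)^exp = 1.3121
T2 = 413.2440 * 1.3121 = 542.2163 K

542.2163 K


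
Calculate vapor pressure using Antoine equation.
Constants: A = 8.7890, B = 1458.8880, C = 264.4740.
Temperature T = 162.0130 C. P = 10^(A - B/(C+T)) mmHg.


C+T = 426.4870
B/(C+T) = 3.4207
log10(P) = 8.7890 - 3.4207 = 5.3683
P = 10^5.3683 = 233502.1108 mmHg

233502.1108 mmHg


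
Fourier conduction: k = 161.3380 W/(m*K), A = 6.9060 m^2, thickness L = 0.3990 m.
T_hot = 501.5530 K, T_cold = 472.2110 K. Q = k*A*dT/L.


dT = 29.3420 K
Q = 161.3380 * 6.9060 * 29.3420 / 0.3990 = 81937.0002 W

81937.0002 W


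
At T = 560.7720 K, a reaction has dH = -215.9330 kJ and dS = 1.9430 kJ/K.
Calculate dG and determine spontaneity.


T*dS = 560.7720 * 1.9430 = 1089.5800 kJ
dG = -215.9330 - 1089.5800 = -1305.5130 kJ (spontaneous)

dG = -1305.5130 kJ, spontaneous


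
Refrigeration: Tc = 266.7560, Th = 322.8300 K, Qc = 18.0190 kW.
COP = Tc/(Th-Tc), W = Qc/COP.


COP = 266.7560 / 56.0740 = 4.7572
W = 18.0190 / 4.7572 = 3.7877 kW

COP = 4.7572, W = 3.7877 kW


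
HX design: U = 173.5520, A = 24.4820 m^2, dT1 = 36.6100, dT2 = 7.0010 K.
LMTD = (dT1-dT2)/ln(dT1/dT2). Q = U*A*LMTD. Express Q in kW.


LMTD = 17.8985 K
Q = 173.5520 * 24.4820 * 17.8985 = 76049.1342 W = 76.0491 kW

76.0491 kW


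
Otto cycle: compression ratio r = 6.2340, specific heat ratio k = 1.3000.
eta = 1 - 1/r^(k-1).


r^(k-1) = 1.7315
eta = 1 - 1/1.7315 = 0.4225 = 42.2476%

42.2476%


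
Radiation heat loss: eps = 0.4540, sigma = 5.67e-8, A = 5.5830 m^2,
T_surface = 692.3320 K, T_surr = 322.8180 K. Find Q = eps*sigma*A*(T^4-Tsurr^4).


T^4 = 2.2975e+11
Tsurr^4 = 1.0860e+10
Q = 0.4540 * 5.67e-8 * 5.5830 * 2.1889e+11 = 31458.2537 W

31458.2537 W


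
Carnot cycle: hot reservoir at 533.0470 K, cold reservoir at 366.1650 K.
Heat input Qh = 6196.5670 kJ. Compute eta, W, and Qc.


eta = 1 - 366.1650/533.0470 = 0.3131
W = 0.3131 * 6196.5670 = 1939.9706 kJ
Qc = 6196.5670 - 1939.9706 = 4256.5964 kJ

eta = 31.3072%, W = 1939.9706 kJ, Qc = 4256.5964 kJ


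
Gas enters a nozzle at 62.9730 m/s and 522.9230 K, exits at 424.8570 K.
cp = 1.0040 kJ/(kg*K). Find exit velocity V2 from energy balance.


dT = 98.0660 K
2*cp*1000*dT = 196916.5280
V1^2 = 3965.5987
V2 = sqrt(200882.1267) = 448.1988 m/s

448.1988 m/s


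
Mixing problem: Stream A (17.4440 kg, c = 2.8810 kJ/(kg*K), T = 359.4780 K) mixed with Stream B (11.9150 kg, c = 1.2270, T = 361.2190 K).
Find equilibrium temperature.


num = 23346.9005
den = 64.8759
Tf = 359.8703 K

359.8703 K


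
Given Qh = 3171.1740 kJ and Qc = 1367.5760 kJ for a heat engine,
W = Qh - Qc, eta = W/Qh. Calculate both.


W = 3171.1740 - 1367.5760 = 1803.5980 kJ
eta = 1803.5980 / 3171.1740 = 0.5687 = 56.8748%

W = 1803.5980 kJ, eta = 56.8748%


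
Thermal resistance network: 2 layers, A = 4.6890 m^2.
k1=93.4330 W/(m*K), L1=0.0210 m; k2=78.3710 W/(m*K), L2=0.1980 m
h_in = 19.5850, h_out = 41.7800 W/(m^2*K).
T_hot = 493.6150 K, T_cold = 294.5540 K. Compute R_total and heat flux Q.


R_conv_in = 1/(19.5850*4.6890) = 0.0109
R_1 = 0.0210/(93.4330*4.6890) = 4.7933e-05
R_2 = 0.1980/(78.3710*4.6890) = 0.0005
R_conv_out = 1/(41.7800*4.6890) = 0.0051
R_total = 0.0166 K/W
Q = 199.0610 / 0.0166 = 12005.7881 W

R_total = 0.0166 K/W, Q = 12005.7881 W


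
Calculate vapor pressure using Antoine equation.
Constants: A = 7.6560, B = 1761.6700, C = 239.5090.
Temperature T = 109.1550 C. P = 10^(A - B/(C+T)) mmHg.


C+T = 348.6640
B/(C+T) = 5.0526
log10(P) = 7.6560 - 5.0526 = 2.6034
P = 10^2.6034 = 401.2089 mmHg

401.2089 mmHg


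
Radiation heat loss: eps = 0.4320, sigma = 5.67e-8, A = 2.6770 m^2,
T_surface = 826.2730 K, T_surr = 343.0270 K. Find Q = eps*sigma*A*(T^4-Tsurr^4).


T^4 = 4.6612e+11
Tsurr^4 = 1.3846e+10
Q = 0.4320 * 5.67e-8 * 2.6770 * 4.5227e+11 = 29656.0661 W

29656.0661 W


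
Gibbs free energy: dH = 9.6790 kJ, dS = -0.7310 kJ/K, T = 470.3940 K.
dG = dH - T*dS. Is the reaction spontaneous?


T*dS = 470.3940 * -0.7310 = -343.8580 kJ
dG = 9.6790 + 343.8580 = 353.5370 kJ (non-spontaneous)

dG = 353.5370 kJ, non-spontaneous


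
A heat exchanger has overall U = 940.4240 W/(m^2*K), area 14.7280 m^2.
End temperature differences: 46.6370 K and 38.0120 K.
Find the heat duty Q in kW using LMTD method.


LMTD = 42.1776 K
Q = 940.4240 * 14.7280 * 42.1776 = 584183.9017 W = 584.1839 kW

584.1839 kW


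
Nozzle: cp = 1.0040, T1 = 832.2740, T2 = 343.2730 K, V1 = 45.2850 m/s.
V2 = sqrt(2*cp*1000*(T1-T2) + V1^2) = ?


dT = 489.0010 K
2*cp*1000*dT = 981914.0080
V1^2 = 2050.7312
V2 = sqrt(983964.7392) = 991.9500 m/s

991.9500 m/s


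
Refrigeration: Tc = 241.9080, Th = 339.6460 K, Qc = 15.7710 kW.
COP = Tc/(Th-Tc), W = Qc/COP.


COP = 241.9080 / 97.7380 = 2.4751
W = 15.7710 / 2.4751 = 6.3720 kW

COP = 2.4751, W = 6.3720 kW


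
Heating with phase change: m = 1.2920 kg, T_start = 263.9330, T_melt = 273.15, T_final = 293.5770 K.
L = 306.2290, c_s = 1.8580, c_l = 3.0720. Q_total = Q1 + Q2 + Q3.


Q1 (sensible, solid) = 1.2920 * 1.8580 * 9.2170 = 22.1257 kJ
Q2 (latent) = 1.2920 * 306.2290 = 395.6479 kJ
Q3 (sensible, liquid) = 1.2920 * 3.0720 * 20.4270 = 81.0753 kJ
Q_total = 498.8489 kJ

498.8489 kJ


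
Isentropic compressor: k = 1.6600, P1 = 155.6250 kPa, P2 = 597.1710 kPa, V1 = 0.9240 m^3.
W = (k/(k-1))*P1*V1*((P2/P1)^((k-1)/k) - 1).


(k-1)/k = 0.3976
(P2/P1)^exp = 1.7069
W = 2.5152 * 155.6250 * 0.9240 * (1.7069 - 1) = 255.6555 kJ

255.6555 kJ


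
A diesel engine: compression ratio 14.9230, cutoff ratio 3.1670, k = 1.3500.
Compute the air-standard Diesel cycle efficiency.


r^(k-1) = 2.5754
rc^k = 4.7411
eta = 0.5035 = 50.3463%

50.3463%


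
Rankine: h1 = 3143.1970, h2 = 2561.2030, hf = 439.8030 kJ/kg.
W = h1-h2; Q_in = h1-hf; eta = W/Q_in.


W = 581.9940 kJ/kg
Q_in = 2703.3940 kJ/kg
eta = 0.2153 = 21.5283%

eta = 21.5283%


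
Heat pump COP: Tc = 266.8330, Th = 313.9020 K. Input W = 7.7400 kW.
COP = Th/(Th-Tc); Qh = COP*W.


COP = 313.9020 / 47.0690 = 6.6690
Qh = 6.6690 * 7.7400 = 51.6179 kW

COP = 6.6690, Qh = 51.6179 kW


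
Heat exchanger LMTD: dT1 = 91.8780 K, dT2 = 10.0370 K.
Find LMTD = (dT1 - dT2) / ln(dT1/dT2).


dT1/dT2 = 9.1539
ln(dT1/dT2) = 2.2142
LMTD = 81.8410 / 2.2142 = 36.9622 K

36.9622 K


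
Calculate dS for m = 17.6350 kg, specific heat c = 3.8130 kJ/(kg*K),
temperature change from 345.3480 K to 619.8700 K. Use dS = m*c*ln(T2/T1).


T2/T1 = 1.7949
ln(T2/T1) = 0.5850
dS = 17.6350 * 3.8130 * 0.5850 = 39.3338 kJ/K

39.3338 kJ/K


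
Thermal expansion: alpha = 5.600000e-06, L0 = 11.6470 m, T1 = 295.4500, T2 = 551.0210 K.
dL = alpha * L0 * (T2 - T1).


dT = 255.5710 K
dL = 5.600000e-06 * 11.6470 * 255.5710 = 0.016669 m
L_final = 11.663669 m

dL = 0.016669 m


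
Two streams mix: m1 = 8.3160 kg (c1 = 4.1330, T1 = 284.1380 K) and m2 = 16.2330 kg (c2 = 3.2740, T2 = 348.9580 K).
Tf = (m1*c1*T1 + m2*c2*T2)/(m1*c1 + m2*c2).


num = 28311.8467
den = 87.5169
Tf = 323.5016 K

323.5016 K


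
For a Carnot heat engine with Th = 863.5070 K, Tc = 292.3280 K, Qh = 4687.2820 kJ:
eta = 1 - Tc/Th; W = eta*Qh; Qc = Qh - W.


eta = 1 - 292.3280/863.5070 = 0.6615
W = 0.6615 * 4687.2820 = 3100.4694 kJ
Qc = 4687.2820 - 3100.4694 = 1586.8126 kJ

eta = 66.1464%, W = 3100.4694 kJ, Qc = 1586.8126 kJ


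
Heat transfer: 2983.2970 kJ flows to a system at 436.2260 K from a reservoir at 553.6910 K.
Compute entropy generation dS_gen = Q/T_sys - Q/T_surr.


dS_sys = 2983.2970/436.2260 = 6.8389 kJ/K
dS_surr = -2983.2970/553.6910 = -5.3880 kJ/K
dS_gen = 6.8389 - 5.3880 = 1.4509 kJ/K (irreversible)

dS_gen = 1.4509 kJ/K, irreversible


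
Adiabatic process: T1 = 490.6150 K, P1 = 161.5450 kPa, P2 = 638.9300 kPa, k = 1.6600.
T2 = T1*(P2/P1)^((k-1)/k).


(k-1)/k = 0.3976
(P2/P1)^exp = 1.7275
T2 = 490.6150 * 1.7275 = 847.5509 K

847.5509 K


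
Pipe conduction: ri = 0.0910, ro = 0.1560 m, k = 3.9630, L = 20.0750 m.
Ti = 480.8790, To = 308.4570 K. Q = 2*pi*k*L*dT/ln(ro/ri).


dT = 172.4220 K
ln(ro/ri) = 0.5390
Q = 2*pi*3.9630*20.0750*172.4220 / 0.5390 = 159906.5404 W

159906.5404 W


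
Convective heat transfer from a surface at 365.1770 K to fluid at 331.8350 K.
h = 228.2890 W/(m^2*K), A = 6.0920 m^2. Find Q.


dT = 33.3420 K
Q = 228.2890 * 6.0920 * 33.3420 = 46369.9393 W

46369.9393 W


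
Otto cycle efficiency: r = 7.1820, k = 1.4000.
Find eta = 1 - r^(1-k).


r^(k-1) = 2.2004
eta = 1 - 1/2.2004 = 0.5455 = 54.5534%

54.5534%


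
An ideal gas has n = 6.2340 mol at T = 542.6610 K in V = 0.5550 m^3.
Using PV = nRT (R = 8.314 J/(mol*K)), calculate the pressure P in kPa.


P = nRT/V = 6.2340 * 8.314 * 542.6610 / 0.5550
= 28125.8353 / 0.5550 = 50677.1807 Pa = 50.6772 kPa

50.6772 kPa


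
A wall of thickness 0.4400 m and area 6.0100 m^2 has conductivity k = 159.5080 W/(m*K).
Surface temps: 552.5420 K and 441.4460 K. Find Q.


dT = 111.0960 K
Q = 159.5080 * 6.0100 * 111.0960 / 0.4400 = 242048.6628 W

242048.6628 W


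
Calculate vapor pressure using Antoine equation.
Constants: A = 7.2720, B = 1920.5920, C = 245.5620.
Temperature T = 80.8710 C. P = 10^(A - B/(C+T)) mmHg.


C+T = 326.4330
B/(C+T) = 5.8836
log10(P) = 7.2720 - 5.8836 = 1.3884
P = 10^1.3884 = 24.4584 mmHg

24.4584 mmHg


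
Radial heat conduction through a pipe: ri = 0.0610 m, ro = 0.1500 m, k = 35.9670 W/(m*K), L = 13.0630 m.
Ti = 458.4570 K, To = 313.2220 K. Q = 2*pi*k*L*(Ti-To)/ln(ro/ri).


dT = 145.2350 K
ln(ro/ri) = 0.8998
Q = 2*pi*35.9670*13.0630*145.2350 / 0.8998 = 476508.8015 W

476508.8015 W


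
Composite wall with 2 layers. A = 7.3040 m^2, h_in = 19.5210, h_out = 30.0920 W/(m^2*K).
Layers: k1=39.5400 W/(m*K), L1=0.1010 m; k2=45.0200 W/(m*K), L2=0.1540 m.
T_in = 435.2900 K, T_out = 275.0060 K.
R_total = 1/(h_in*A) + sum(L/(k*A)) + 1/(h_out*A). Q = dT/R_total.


R_conv_in = 1/(19.5210*7.3040) = 0.0070
R_1 = 0.1010/(39.5400*7.3040) = 0.0003
R_2 = 0.1540/(45.0200*7.3040) = 0.0005
R_conv_out = 1/(30.0920*7.3040) = 0.0045
R_total = 0.0124 K/W
Q = 160.2840 / 0.0124 = 12945.5990 W

R_total = 0.0124 K/W, Q = 12945.5990 W


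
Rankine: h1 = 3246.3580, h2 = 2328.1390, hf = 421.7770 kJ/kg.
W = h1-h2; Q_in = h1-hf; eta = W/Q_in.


W = 918.2190 kJ/kg
Q_in = 2824.5810 kJ/kg
eta = 0.3251 = 32.5081%

eta = 32.5081%


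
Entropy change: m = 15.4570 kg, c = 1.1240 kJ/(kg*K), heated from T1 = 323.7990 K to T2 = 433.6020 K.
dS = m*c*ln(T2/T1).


T2/T1 = 1.3391
ln(T2/T1) = 0.2920
dS = 15.4570 * 1.1240 * 0.2920 = 5.0732 kJ/K

5.0732 kJ/K


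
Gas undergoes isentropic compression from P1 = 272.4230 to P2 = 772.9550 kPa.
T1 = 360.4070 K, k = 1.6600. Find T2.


(k-1)/k = 0.3976
(P2/P1)^exp = 1.5138
T2 = 360.4070 * 1.5138 = 545.5895 K

545.5895 K


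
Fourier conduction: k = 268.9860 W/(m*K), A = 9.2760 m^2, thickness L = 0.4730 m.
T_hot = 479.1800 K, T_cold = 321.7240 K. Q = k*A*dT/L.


dT = 157.4560 K
Q = 268.9860 * 9.2760 * 157.4560 / 0.4730 = 830593.4279 W

830593.4279 W


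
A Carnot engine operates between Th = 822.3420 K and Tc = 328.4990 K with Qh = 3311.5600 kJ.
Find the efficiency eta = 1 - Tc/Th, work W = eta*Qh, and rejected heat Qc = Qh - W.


eta = 1 - 328.4990/822.3420 = 0.6005
W = 0.6005 * 3311.5600 = 1988.6990 kJ
Qc = 3311.5600 - 1988.6990 = 1322.8610 kJ

eta = 60.0532%, W = 1988.6990 kJ, Qc = 1322.8610 kJ


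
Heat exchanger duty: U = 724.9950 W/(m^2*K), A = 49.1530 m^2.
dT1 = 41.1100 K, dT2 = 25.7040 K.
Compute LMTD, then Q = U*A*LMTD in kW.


LMTD = 32.8063 K
Q = 724.9950 * 49.1530 * 32.8063 = 1169075.1430 W = 1169.0751 kW

1169.0751 kW


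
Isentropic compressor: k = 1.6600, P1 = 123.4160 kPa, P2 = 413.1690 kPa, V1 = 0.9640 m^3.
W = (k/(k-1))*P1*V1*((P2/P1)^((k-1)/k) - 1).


(k-1)/k = 0.3976
(P2/P1)^exp = 1.6167
W = 2.5152 * 123.4160 * 0.9640 * (1.6167 - 1) = 184.5479 kJ

184.5479 kJ


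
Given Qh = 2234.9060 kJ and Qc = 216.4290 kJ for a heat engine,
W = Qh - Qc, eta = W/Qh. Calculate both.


W = 2234.9060 - 216.4290 = 2018.4770 kJ
eta = 2018.4770 / 2234.9060 = 0.9032 = 90.3160%

W = 2018.4770 kJ, eta = 90.3160%


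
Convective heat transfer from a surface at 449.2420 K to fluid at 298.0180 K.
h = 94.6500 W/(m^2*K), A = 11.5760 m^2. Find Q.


dT = 151.2240 K
Q = 94.6500 * 11.5760 * 151.2240 = 165691.3581 W

165691.3581 W


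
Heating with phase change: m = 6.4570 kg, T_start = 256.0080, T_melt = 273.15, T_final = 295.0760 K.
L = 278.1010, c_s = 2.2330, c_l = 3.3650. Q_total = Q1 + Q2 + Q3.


Q1 (sensible, solid) = 6.4570 * 2.2330 * 17.1420 = 247.1616 kJ
Q2 (latent) = 6.4570 * 278.1010 = 1795.6982 kJ
Q3 (sensible, liquid) = 6.4570 * 3.3650 * 21.9260 = 476.4039 kJ
Q_total = 2519.2636 kJ

2519.2636 kJ


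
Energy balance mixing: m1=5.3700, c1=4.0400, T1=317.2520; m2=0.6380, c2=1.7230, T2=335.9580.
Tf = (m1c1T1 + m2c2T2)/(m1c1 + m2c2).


num = 7252.0286
den = 22.7941
Tf = 318.1541 K

318.1541 K


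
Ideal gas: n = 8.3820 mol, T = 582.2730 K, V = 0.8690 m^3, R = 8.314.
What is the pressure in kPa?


P = nRT/V = 8.3820 * 8.314 * 582.2730 / 0.8690
= 40577.4105 / 0.8690 = 46694.3735 Pa = 46.6944 kPa

46.6944 kPa


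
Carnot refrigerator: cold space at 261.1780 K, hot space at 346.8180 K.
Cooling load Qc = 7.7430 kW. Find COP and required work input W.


COP = 261.1780 / 85.6400 = 3.0497
W = 7.7430 / 3.0497 = 2.5389 kW

COP = 3.0497, W = 2.5389 kW


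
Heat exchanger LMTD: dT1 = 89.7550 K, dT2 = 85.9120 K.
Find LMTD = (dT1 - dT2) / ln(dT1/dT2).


dT1/dT2 = 1.0447
ln(dT1/dT2) = 0.0438
LMTD = 3.8430 / 0.0438 = 87.8195 K

87.8195 K


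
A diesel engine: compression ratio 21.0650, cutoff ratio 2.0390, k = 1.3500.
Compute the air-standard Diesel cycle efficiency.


r^(k-1) = 2.9057
rc^k = 2.6165
eta = 0.6034 = 60.3386%

60.3386%


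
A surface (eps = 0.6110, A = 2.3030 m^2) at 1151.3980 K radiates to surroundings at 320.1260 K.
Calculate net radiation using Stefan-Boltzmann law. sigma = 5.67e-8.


T^4 = 1.7575e+12
Tsurr^4 = 1.0502e+10
Q = 0.6110 * 5.67e-8 * 2.3030 * 1.7470e+12 = 139385.3509 W

139385.3509 W


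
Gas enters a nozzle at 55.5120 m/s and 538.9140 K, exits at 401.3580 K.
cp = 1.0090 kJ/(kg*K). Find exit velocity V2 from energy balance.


dT = 137.5560 K
2*cp*1000*dT = 277588.0080
V1^2 = 3081.5821
V2 = sqrt(280669.5901) = 529.7826 m/s

529.7826 m/s


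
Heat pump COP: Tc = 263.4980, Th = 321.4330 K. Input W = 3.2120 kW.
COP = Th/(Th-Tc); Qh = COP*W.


COP = 321.4330 / 57.9350 = 5.5482
Qh = 5.5482 * 3.2120 = 17.8207 kW

COP = 5.5482, Qh = 17.8207 kW


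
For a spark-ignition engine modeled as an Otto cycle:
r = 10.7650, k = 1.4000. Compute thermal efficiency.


r^(k-1) = 2.5871
eta = 1 - 1/2.5871 = 0.6135 = 61.3460%

61.3460%


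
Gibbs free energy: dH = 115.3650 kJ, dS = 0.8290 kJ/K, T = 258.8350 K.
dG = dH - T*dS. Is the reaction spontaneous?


T*dS = 258.8350 * 0.8290 = 214.5742 kJ
dG = 115.3650 - 214.5742 = -99.2092 kJ (spontaneous)

dG = -99.2092 kJ, spontaneous


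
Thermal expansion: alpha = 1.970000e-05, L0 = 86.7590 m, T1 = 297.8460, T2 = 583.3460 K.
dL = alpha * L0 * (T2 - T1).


dT = 285.5000 K
dL = 1.970000e-05 * 86.7590 * 285.5000 = 0.487963 m
L_final = 87.246963 m

dL = 0.487963 m


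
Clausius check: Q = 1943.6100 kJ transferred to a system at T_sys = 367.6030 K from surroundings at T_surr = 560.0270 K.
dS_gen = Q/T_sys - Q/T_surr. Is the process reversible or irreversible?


dS_sys = 1943.6100/367.6030 = 5.2873 kJ/K
dS_surr = -1943.6100/560.0270 = -3.4706 kJ/K
dS_gen = 5.2873 - 3.4706 = 1.8167 kJ/K (irreversible)

dS_gen = 1.8167 kJ/K, irreversible


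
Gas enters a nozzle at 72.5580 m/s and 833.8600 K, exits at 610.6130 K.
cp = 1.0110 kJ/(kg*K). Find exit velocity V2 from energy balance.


dT = 223.2470 K
2*cp*1000*dT = 451405.4340
V1^2 = 5264.6634
V2 = sqrt(456670.0974) = 675.7737 m/s

675.7737 m/s


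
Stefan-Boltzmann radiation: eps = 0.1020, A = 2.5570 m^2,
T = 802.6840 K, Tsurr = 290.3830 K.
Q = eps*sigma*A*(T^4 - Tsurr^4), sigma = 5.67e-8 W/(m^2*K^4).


T^4 = 4.1512e+11
Tsurr^4 = 7.1102e+09
Q = 0.1020 * 5.67e-8 * 2.5570 * 4.0801e+11 = 6033.7783 W

6033.7783 W


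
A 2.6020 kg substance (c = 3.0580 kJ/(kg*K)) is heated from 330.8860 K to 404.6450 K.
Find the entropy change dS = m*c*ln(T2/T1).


T2/T1 = 1.2229
ln(T2/T1) = 0.2012
dS = 2.6020 * 3.0580 * 0.2012 = 1.6012 kJ/K

1.6012 kJ/K


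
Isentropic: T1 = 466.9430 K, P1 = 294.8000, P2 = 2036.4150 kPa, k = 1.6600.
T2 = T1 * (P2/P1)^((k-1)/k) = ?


(k-1)/k = 0.3976
(P2/P1)^exp = 2.1563
T2 = 466.9430 * 2.1563 = 1006.8781 K

1006.8781 K


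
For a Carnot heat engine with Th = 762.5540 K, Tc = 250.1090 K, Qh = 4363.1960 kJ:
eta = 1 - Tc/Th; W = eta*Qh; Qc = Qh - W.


eta = 1 - 250.1090/762.5540 = 0.6720
W = 0.6720 * 4363.1960 = 2932.1176 kJ
Qc = 4363.1960 - 2932.1176 = 1431.0784 kJ

eta = 67.2011%, W = 2932.1176 kJ, Qc = 1431.0784 kJ


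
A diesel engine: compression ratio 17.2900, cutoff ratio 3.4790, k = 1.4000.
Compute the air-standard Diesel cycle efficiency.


r^(k-1) = 3.1269
rc^k = 5.7284
eta = 0.5643 = 56.4292%

56.4292%


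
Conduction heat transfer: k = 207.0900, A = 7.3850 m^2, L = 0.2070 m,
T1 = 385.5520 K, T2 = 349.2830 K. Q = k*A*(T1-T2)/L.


dT = 36.2690 K
Q = 207.0900 * 7.3850 * 36.2690 / 0.2070 = 267963.0200 W

267963.0200 W


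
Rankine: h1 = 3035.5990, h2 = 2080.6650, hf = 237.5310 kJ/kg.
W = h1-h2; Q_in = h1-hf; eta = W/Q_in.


W = 954.9340 kJ/kg
Q_in = 2798.0680 kJ/kg
eta = 0.3413 = 34.1283%

eta = 34.1283%


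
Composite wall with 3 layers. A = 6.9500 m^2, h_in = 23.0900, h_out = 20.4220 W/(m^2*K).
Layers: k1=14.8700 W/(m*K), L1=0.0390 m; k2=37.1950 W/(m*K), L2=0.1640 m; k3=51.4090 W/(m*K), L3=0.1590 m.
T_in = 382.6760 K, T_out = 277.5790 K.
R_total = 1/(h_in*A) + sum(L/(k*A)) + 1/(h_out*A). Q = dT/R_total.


R_conv_in = 1/(23.0900*6.9500) = 0.0062
R_1 = 0.0390/(14.8700*6.9500) = 0.0004
R_2 = 0.1640/(37.1950*6.9500) = 0.0006
R_3 = 0.1590/(51.4090*6.9500) = 0.0004
R_conv_out = 1/(20.4220*6.9500) = 0.0070
R_total = 0.0147 K/W
Q = 105.0970 / 0.0147 = 7133.0232 W

R_total = 0.0147 K/W, Q = 7133.0232 W


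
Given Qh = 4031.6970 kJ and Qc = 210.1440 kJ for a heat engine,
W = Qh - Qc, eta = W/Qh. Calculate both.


W = 4031.6970 - 210.1440 = 3821.5530 kJ
eta = 3821.5530 / 4031.6970 = 0.9479 = 94.7877%

W = 3821.5530 kJ, eta = 94.7877%


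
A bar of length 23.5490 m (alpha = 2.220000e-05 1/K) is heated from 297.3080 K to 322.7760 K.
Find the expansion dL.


dT = 25.4680 K
dL = 2.220000e-05 * 23.5490 * 25.4680 = 0.013314 m
L_final = 23.562314 m

dL = 0.013314 m


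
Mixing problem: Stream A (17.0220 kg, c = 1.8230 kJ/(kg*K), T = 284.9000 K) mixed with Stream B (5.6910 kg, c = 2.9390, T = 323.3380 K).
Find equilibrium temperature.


num = 14248.8647
den = 47.7570
Tf = 298.3621 K

298.3621 K


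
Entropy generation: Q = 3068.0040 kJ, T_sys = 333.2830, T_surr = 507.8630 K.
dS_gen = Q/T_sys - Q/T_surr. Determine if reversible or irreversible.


dS_sys = 3068.0040/333.2830 = 9.2054 kJ/K
dS_surr = -3068.0040/507.8630 = -6.0410 kJ/K
dS_gen = 9.2054 - 6.0410 = 3.1644 kJ/K (irreversible)

dS_gen = 3.1644 kJ/K, irreversible


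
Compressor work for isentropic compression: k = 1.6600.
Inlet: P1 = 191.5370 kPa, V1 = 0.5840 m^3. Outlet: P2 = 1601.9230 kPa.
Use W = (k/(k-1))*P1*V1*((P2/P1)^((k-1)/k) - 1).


(k-1)/k = 0.3976
(P2/P1)^exp = 2.3267
W = 2.5152 * 191.5370 * 0.5840 * (2.3267 - 1) = 373.2410 kJ

373.2410 kJ


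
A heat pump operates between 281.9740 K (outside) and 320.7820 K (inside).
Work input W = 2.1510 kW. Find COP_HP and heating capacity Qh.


COP = 320.7820 / 38.8080 = 8.2659
Qh = 8.2659 * 2.1510 = 17.7799 kW

COP = 8.2659, Qh = 17.7799 kW


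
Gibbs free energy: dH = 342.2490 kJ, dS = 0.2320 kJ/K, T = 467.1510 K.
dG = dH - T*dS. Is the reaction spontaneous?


T*dS = 467.1510 * 0.2320 = 108.3790 kJ
dG = 342.2490 - 108.3790 = 233.8700 kJ (non-spontaneous)

dG = 233.8700 kJ, non-spontaneous


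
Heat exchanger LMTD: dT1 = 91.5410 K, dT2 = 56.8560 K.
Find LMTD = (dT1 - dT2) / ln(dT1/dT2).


dT1/dT2 = 1.6100
ln(dT1/dT2) = 0.4763
LMTD = 34.6850 / 0.4763 = 72.8271 K

72.8271 K


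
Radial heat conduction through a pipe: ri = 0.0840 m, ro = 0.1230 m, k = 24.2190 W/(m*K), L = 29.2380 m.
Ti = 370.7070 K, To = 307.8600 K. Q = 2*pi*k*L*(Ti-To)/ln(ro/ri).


dT = 62.8470 K
ln(ro/ri) = 0.3814
Q = 2*pi*24.2190*29.2380*62.8470 / 0.3814 = 733203.5255 W

733203.5255 W


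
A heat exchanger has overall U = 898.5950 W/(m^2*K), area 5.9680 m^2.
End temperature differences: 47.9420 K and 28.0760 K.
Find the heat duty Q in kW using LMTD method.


LMTD = 37.1274 K
Q = 898.5950 * 5.9680 * 37.1274 = 199107.2616 W = 199.1073 kW

199.1073 kW


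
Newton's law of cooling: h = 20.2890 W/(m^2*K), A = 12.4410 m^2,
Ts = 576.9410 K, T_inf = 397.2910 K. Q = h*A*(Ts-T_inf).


dT = 179.6500 K
Q = 20.2890 * 12.4410 * 179.6500 = 45346.4354 W

45346.4354 W


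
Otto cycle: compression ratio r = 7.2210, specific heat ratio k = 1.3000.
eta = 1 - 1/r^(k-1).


r^(k-1) = 1.8096
eta = 1 - 1/1.8096 = 0.4474 = 44.7387%

44.7387%


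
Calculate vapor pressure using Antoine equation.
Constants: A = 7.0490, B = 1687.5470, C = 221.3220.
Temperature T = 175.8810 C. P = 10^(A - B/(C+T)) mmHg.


C+T = 397.2030
B/(C+T) = 4.2486
log10(P) = 7.0490 - 4.2486 = 2.8004
P = 10^2.8004 = 631.5741 mmHg

631.5741 mmHg


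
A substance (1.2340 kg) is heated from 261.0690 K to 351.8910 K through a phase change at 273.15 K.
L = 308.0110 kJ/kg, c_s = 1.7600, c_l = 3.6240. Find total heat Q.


Q1 (sensible, solid) = 1.2340 * 1.7600 * 12.0810 = 26.2380 kJ
Q2 (latent) = 1.2340 * 308.0110 = 380.0856 kJ
Q3 (sensible, liquid) = 1.2340 * 3.6240 * 78.7410 = 352.1310 kJ
Q_total = 758.4546 kJ

758.4546 kJ


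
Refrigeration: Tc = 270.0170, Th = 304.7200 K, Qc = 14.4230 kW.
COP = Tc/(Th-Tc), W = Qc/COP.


COP = 270.0170 / 34.7030 = 7.7808
W = 14.4230 / 7.7808 = 1.8537 kW

COP = 7.7808, W = 1.8537 kW


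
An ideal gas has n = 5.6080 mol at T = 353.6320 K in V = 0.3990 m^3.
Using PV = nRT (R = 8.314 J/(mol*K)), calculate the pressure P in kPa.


P = nRT/V = 5.6080 * 8.314 * 353.6320 / 0.3990
= 16488.0609 / 0.3990 = 41323.4609 Pa = 41.3235 kPa

41.3235 kPa


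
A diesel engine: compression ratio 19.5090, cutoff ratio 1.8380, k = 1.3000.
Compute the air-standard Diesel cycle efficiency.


r^(k-1) = 2.4382
rc^k = 2.2062
eta = 0.5459 = 54.5881%

54.5881%


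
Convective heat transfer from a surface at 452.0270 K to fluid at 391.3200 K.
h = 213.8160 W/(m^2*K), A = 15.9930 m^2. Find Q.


dT = 60.7070 K
Q = 213.8160 * 15.9930 * 60.7070 = 207591.1857 W

207591.1857 W


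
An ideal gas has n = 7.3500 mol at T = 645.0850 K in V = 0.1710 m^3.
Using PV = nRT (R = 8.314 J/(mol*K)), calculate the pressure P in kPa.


P = nRT/V = 7.3500 * 8.314 * 645.0850 / 0.1710
= 39419.7897 / 0.1710 = 230525.0858 Pa = 230.5251 kPa

230.5251 kPa


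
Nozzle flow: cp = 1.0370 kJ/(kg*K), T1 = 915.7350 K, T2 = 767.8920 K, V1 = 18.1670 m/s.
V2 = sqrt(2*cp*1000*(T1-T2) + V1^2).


dT = 147.8430 K
2*cp*1000*dT = 306626.3820
V1^2 = 330.0399
V2 = sqrt(306956.4219) = 554.0365 m/s

554.0365 m/s
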